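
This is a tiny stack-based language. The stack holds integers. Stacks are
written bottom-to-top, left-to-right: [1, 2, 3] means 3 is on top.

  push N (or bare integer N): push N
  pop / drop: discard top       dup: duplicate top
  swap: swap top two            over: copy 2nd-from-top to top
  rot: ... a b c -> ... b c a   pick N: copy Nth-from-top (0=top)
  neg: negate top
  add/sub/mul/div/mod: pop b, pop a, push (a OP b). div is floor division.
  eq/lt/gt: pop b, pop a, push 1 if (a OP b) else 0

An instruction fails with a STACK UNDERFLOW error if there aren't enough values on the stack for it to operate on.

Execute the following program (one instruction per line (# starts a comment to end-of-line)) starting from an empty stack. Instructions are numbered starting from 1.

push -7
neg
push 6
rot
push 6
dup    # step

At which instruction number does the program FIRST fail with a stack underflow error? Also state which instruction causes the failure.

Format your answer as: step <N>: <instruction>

Answer: step 4: rot

Derivation:
Step 1 ('push -7'): stack = [-7], depth = 1
Step 2 ('neg'): stack = [7], depth = 1
Step 3 ('push 6'): stack = [7, 6], depth = 2
Step 4 ('rot'): needs 3 value(s) but depth is 2 — STACK UNDERFLOW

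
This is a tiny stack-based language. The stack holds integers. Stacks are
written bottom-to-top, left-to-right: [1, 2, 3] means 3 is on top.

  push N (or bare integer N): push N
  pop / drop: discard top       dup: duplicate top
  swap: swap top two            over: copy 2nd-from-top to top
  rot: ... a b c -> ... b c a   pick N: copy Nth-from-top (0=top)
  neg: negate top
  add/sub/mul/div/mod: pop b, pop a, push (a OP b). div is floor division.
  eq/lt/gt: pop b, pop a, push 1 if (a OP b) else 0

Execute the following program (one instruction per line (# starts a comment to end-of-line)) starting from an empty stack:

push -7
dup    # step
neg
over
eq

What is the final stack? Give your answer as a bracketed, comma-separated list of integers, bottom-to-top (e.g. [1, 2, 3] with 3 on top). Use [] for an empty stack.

After 'push -7': [-7]
After 'dup': [-7, -7]
After 'neg': [-7, 7]
After 'over': [-7, 7, -7]
After 'eq': [-7, 0]

Answer: [-7, 0]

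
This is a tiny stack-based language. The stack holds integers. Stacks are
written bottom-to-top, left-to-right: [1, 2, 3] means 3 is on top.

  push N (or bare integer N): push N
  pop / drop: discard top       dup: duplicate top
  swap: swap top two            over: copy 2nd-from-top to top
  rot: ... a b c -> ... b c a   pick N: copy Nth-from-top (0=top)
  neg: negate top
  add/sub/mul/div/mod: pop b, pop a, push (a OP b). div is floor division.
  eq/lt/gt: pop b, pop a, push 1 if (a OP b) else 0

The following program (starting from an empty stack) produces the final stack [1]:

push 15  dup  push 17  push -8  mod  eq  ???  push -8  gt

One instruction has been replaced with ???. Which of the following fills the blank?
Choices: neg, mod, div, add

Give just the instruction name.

Answer: add

Derivation:
Stack before ???: [15, 0]
Stack after ???:  [15]
Checking each choice:
  neg: produces [15, 1]
  mod: modulo by zero
  div: division by zero
  add: MATCH


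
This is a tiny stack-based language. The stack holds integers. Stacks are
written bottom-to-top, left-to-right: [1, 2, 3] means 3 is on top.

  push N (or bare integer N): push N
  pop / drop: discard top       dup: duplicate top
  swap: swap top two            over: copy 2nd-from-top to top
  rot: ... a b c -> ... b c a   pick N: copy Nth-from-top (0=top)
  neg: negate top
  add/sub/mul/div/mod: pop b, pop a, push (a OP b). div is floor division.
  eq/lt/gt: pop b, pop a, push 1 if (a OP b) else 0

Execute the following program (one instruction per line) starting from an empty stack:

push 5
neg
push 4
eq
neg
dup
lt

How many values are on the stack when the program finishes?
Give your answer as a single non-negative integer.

After 'push 5': stack = [5] (depth 1)
After 'neg': stack = [-5] (depth 1)
After 'push 4': stack = [-5, 4] (depth 2)
After 'eq': stack = [0] (depth 1)
After 'neg': stack = [0] (depth 1)
After 'dup': stack = [0, 0] (depth 2)
After 'lt': stack = [0] (depth 1)

Answer: 1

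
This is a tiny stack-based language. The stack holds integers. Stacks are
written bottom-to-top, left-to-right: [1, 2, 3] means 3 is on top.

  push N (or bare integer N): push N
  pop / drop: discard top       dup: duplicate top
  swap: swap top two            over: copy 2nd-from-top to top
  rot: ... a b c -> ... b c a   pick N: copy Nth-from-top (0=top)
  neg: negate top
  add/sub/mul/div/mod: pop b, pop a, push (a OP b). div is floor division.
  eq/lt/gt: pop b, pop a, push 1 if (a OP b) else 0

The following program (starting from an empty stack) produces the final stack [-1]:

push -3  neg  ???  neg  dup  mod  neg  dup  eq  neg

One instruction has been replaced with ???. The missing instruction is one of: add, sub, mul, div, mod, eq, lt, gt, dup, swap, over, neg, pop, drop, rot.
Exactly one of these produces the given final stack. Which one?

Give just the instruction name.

Stack before ???: [3]
Stack after ???:  [-3]
The instruction that transforms [3] -> [-3] is: neg

Answer: neg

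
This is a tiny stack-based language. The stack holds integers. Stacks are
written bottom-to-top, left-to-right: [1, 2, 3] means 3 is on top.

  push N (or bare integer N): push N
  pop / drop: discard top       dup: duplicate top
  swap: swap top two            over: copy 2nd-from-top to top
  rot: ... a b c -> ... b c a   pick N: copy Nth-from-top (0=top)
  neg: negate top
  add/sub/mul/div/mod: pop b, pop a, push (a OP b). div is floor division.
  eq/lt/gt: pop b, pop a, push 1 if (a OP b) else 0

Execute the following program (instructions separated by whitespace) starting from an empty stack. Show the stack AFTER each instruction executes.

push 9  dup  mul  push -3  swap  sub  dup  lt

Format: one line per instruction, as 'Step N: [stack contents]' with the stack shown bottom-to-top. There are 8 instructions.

Step 1: [9]
Step 2: [9, 9]
Step 3: [81]
Step 4: [81, -3]
Step 5: [-3, 81]
Step 6: [-84]
Step 7: [-84, -84]
Step 8: [0]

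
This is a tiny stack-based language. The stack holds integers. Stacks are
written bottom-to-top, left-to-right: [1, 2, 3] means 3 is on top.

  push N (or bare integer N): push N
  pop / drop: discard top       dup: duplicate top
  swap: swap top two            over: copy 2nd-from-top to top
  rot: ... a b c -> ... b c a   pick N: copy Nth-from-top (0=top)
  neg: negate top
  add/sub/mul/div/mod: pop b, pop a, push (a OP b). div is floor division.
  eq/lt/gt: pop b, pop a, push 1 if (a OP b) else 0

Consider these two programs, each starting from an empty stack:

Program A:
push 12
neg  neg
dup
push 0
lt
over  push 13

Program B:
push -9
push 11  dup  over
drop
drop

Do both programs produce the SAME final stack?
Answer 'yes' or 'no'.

Answer: no

Derivation:
Program A trace:
  After 'push 12': [12]
  After 'neg': [-12]
  After 'neg': [12]
  After 'dup': [12, 12]
  After 'push 0': [12, 12, 0]
  After 'lt': [12, 0]
  After 'over': [12, 0, 12]
  After 'push 13': [12, 0, 12, 13]
Program A final stack: [12, 0, 12, 13]

Program B trace:
  After 'push -9': [-9]
  After 'push 11': [-9, 11]
  After 'dup': [-9, 11, 11]
  After 'over': [-9, 11, 11, 11]
  After 'drop': [-9, 11, 11]
  After 'drop': [-9, 11]
Program B final stack: [-9, 11]
Same: no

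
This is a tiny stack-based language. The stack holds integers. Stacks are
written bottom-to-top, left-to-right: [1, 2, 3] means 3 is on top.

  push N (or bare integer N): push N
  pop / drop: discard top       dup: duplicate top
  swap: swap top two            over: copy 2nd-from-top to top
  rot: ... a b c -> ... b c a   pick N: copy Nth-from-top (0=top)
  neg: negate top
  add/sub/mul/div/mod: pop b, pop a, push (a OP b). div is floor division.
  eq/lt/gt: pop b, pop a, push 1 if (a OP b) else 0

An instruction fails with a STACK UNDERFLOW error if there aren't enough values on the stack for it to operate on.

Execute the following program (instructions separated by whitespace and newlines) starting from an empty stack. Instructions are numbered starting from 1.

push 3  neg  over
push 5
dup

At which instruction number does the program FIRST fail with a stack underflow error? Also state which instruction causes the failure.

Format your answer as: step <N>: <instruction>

Step 1 ('push 3'): stack = [3], depth = 1
Step 2 ('neg'): stack = [-3], depth = 1
Step 3 ('over'): needs 2 value(s) but depth is 1 — STACK UNDERFLOW

Answer: step 3: over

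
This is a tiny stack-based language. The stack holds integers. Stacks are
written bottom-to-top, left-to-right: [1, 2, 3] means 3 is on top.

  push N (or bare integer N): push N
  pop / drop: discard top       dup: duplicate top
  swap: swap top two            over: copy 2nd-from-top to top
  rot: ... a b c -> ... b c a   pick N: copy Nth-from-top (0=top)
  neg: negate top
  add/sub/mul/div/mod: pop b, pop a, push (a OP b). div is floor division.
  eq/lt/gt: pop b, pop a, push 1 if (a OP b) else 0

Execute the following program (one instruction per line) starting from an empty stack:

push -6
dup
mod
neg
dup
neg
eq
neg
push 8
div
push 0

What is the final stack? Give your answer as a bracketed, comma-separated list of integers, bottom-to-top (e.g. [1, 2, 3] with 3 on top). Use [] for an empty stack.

Answer: [-1, 0]

Derivation:
After 'push -6': [-6]
After 'dup': [-6, -6]
After 'mod': [0]
After 'neg': [0]
After 'dup': [0, 0]
After 'neg': [0, 0]
After 'eq': [1]
After 'neg': [-1]
After 'push 8': [-1, 8]
After 'div': [-1]
After 'push 0': [-1, 0]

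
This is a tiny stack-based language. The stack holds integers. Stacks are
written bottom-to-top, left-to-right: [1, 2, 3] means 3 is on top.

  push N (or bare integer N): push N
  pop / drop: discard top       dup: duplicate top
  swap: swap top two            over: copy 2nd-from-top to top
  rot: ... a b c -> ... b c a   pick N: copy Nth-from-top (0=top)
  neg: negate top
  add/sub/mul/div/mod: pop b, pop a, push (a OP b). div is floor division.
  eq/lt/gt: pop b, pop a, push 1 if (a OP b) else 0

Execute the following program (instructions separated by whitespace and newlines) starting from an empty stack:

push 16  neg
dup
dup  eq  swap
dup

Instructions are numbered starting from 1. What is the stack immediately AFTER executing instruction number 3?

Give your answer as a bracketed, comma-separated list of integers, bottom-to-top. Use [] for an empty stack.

Answer: [-16, -16]

Derivation:
Step 1 ('push 16'): [16]
Step 2 ('neg'): [-16]
Step 3 ('dup'): [-16, -16]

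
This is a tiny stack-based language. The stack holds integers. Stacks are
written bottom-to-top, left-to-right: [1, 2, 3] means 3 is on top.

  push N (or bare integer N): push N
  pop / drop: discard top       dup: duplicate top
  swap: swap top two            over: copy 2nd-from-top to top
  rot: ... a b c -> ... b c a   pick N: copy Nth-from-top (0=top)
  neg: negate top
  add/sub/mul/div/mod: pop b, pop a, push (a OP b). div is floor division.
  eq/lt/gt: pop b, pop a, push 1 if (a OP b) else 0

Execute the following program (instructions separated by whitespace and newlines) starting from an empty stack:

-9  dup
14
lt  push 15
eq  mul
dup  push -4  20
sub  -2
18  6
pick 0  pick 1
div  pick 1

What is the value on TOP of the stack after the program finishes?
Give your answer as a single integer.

Answer: 6

Derivation:
After 'push -9': [-9]
After 'dup': [-9, -9]
After 'push 14': [-9, -9, 14]
After 'lt': [-9, 1]
After 'push 15': [-9, 1, 15]
After 'eq': [-9, 0]
After 'mul': [0]
After 'dup': [0, 0]
After 'push -4': [0, 0, -4]
After 'push 20': [0, 0, -4, 20]
After 'sub': [0, 0, -24]
After 'push -2': [0, 0, -24, -2]
After 'push 18': [0, 0, -24, -2, 18]
After 'push 6': [0, 0, -24, -2, 18, 6]
After 'pick 0': [0, 0, -24, -2, 18, 6, 6]
After 'pick 1': [0, 0, -24, -2, 18, 6, 6, 6]
After 'div': [0, 0, -24, -2, 18, 6, 1]
After 'pick 1': [0, 0, -24, -2, 18, 6, 1, 6]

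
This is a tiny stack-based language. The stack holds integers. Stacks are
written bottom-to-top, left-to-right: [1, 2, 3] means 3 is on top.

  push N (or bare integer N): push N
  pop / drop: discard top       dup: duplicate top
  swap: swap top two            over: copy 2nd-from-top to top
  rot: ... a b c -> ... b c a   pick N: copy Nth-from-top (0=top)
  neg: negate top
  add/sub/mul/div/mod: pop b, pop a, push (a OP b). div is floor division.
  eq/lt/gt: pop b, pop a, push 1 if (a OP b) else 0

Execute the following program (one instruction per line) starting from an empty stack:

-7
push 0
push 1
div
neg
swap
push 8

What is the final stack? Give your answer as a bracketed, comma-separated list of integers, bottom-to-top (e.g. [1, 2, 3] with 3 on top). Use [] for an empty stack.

After 'push -7': [-7]
After 'push 0': [-7, 0]
After 'push 1': [-7, 0, 1]
After 'div': [-7, 0]
After 'neg': [-7, 0]
After 'swap': [0, -7]
After 'push 8': [0, -7, 8]

Answer: [0, -7, 8]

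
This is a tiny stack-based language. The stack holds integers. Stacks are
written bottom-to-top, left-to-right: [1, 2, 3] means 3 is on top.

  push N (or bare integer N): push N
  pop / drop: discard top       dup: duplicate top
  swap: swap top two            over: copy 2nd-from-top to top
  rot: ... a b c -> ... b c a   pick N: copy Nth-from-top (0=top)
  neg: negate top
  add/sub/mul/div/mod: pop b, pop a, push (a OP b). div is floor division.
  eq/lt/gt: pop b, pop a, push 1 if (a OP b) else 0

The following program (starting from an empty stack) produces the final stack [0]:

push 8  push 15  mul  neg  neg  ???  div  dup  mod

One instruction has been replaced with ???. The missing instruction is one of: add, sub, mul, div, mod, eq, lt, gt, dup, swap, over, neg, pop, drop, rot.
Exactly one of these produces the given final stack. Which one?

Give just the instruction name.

Stack before ???: [120]
Stack after ???:  [120, 120]
The instruction that transforms [120] -> [120, 120] is: dup

Answer: dup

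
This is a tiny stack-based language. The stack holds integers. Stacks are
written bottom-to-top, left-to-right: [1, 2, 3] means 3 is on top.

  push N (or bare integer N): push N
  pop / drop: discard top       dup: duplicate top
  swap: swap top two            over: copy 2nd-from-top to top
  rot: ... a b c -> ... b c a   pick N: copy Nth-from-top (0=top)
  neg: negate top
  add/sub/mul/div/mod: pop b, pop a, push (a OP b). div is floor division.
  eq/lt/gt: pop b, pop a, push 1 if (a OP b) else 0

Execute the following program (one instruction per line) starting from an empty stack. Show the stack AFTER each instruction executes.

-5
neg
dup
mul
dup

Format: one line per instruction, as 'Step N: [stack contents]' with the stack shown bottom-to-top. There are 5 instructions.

Step 1: [-5]
Step 2: [5]
Step 3: [5, 5]
Step 4: [25]
Step 5: [25, 25]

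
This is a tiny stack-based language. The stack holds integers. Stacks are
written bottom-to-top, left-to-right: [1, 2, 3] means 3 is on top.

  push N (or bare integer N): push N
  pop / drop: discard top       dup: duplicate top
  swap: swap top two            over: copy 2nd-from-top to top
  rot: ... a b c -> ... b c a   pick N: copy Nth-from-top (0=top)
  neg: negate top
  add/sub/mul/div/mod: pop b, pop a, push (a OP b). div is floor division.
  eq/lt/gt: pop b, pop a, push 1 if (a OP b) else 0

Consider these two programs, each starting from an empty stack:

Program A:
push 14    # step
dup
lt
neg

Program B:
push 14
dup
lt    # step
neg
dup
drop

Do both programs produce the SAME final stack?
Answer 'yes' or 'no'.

Program A trace:
  After 'push 14': [14]
  After 'dup': [14, 14]
  After 'lt': [0]
  After 'neg': [0]
Program A final stack: [0]

Program B trace:
  After 'push 14': [14]
  After 'dup': [14, 14]
  After 'lt': [0]
  After 'neg': [0]
  After 'dup': [0, 0]
  After 'drop': [0]
Program B final stack: [0]
Same: yes

Answer: yes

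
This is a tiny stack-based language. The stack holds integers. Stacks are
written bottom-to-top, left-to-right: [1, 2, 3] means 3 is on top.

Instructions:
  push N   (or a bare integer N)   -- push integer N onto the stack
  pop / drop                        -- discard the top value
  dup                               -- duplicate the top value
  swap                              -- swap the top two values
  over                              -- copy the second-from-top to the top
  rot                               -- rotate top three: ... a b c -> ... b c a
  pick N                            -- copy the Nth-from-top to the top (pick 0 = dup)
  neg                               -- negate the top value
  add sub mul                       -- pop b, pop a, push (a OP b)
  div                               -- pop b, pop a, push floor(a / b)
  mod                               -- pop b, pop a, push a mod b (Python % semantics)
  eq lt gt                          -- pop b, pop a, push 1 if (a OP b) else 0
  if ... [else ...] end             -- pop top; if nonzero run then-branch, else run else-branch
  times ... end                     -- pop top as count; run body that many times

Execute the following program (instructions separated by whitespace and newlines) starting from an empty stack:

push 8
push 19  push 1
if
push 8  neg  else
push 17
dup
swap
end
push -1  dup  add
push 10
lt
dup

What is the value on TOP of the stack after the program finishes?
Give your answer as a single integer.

After 'push 8': [8]
After 'push 19': [8, 19]
After 'push 1': [8, 19, 1]
After 'if': [8, 19]
After 'push 8': [8, 19, 8]
After 'neg': [8, 19, -8]
After 'push -1': [8, 19, -8, -1]
After 'dup': [8, 19, -8, -1, -1]
After 'add': [8, 19, -8, -2]
After 'push 10': [8, 19, -8, -2, 10]
After 'lt': [8, 19, -8, 1]
After 'dup': [8, 19, -8, 1, 1]

Answer: 1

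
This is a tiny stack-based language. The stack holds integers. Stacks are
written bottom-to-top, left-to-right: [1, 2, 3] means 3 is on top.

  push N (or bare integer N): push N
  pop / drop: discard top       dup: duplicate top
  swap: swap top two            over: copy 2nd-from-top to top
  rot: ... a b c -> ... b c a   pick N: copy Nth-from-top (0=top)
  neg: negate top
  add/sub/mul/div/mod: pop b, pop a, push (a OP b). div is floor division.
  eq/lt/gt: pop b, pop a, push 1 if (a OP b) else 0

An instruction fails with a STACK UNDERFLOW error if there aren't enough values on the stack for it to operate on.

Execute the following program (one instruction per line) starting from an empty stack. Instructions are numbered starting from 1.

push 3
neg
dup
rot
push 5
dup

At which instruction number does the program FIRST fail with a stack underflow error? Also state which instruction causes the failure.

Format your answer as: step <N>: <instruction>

Step 1 ('push 3'): stack = [3], depth = 1
Step 2 ('neg'): stack = [-3], depth = 1
Step 3 ('dup'): stack = [-3, -3], depth = 2
Step 4 ('rot'): needs 3 value(s) but depth is 2 — STACK UNDERFLOW

Answer: step 4: rot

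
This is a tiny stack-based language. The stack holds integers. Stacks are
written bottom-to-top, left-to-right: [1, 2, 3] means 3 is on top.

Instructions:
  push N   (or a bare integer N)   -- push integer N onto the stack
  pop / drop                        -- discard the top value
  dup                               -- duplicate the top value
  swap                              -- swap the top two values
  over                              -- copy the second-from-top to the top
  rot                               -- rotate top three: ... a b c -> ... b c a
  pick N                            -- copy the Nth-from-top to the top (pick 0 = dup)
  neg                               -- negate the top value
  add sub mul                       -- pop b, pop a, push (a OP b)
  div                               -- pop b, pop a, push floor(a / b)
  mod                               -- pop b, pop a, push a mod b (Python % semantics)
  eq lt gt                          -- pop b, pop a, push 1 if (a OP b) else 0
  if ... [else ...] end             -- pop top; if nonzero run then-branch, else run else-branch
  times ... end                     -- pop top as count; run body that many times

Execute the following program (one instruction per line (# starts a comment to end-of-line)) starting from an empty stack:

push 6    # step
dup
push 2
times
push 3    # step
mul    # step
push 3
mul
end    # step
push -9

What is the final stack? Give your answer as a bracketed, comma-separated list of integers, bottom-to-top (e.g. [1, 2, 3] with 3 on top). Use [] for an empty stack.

After 'push 6': [6]
After 'dup': [6, 6]
After 'push 2': [6, 6, 2]
After 'times': [6, 6]
After 'push 3': [6, 6, 3]
After 'mul': [6, 18]
After 'push 3': [6, 18, 3]
After 'mul': [6, 54]
After 'push 3': [6, 54, 3]
After 'mul': [6, 162]
After 'push 3': [6, 162, 3]
After 'mul': [6, 486]
After 'push -9': [6, 486, -9]

Answer: [6, 486, -9]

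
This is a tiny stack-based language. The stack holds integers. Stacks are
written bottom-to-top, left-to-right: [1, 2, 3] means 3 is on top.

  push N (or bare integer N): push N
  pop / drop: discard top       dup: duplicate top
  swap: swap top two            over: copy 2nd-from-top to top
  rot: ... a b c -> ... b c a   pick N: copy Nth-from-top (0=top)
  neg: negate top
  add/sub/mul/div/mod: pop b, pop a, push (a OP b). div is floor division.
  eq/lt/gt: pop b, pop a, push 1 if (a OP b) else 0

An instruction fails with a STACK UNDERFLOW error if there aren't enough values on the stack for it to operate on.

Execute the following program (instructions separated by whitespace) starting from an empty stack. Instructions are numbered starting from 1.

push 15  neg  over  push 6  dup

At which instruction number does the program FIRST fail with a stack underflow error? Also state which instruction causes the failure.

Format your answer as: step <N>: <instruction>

Step 1 ('push 15'): stack = [15], depth = 1
Step 2 ('neg'): stack = [-15], depth = 1
Step 3 ('over'): needs 2 value(s) but depth is 1 — STACK UNDERFLOW

Answer: step 3: over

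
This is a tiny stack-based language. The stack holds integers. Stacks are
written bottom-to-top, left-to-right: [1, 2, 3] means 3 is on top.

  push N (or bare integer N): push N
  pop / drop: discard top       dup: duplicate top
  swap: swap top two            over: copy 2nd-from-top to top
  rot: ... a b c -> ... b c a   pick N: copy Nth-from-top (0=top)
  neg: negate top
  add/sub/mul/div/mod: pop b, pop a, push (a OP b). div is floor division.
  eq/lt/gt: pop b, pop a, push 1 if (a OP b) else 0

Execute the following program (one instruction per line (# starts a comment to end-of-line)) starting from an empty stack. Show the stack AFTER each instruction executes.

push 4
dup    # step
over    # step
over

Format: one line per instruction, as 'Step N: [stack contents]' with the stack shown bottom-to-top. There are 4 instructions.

Step 1: [4]
Step 2: [4, 4]
Step 3: [4, 4, 4]
Step 4: [4, 4, 4, 4]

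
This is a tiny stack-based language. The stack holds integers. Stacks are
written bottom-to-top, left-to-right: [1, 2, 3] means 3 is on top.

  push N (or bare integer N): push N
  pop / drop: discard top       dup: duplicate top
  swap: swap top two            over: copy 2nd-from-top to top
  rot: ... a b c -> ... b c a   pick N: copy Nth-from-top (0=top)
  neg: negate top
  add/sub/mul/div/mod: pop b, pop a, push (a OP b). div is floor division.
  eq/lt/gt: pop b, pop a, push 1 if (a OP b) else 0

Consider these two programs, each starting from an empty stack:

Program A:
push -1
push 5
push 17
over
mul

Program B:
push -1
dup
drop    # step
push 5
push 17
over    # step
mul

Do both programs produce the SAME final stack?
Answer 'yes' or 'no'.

Answer: yes

Derivation:
Program A trace:
  After 'push -1': [-1]
  After 'push 5': [-1, 5]
  After 'push 17': [-1, 5, 17]
  After 'over': [-1, 5, 17, 5]
  After 'mul': [-1, 5, 85]
Program A final stack: [-1, 5, 85]

Program B trace:
  After 'push -1': [-1]
  After 'dup': [-1, -1]
  After 'drop': [-1]
  After 'push 5': [-1, 5]
  After 'push 17': [-1, 5, 17]
  After 'over': [-1, 5, 17, 5]
  After 'mul': [-1, 5, 85]
Program B final stack: [-1, 5, 85]
Same: yes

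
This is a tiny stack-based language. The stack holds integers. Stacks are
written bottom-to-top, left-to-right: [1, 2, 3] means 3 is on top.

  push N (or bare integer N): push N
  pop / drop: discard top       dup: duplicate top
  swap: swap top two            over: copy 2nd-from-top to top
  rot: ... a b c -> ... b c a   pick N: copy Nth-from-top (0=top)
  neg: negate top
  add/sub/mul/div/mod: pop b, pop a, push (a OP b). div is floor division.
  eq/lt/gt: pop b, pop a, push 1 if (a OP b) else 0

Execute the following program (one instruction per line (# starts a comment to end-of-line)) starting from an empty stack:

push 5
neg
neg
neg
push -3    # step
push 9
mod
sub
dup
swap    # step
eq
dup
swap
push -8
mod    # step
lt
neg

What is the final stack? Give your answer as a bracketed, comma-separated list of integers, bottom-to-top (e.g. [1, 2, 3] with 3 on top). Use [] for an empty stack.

After 'push 5': [5]
After 'neg': [-5]
After 'neg': [5]
After 'neg': [-5]
After 'push -3': [-5, -3]
After 'push 9': [-5, -3, 9]
After 'mod': [-5, 6]
After 'sub': [-11]
After 'dup': [-11, -11]
After 'swap': [-11, -11]
After 'eq': [1]
After 'dup': [1, 1]
After 'swap': [1, 1]
After 'push -8': [1, 1, -8]
After 'mod': [1, -7]
After 'lt': [0]
After 'neg': [0]

Answer: [0]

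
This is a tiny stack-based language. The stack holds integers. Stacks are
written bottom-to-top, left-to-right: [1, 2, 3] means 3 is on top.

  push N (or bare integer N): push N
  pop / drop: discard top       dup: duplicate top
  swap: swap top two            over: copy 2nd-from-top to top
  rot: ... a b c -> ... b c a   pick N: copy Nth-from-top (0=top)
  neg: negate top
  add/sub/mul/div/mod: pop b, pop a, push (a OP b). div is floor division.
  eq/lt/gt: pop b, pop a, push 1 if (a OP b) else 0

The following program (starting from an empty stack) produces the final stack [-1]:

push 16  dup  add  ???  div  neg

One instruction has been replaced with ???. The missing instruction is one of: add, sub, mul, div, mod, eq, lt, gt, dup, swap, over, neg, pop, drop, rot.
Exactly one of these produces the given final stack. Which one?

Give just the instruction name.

Stack before ???: [32]
Stack after ???:  [32, 32]
The instruction that transforms [32] -> [32, 32] is: dup

Answer: dup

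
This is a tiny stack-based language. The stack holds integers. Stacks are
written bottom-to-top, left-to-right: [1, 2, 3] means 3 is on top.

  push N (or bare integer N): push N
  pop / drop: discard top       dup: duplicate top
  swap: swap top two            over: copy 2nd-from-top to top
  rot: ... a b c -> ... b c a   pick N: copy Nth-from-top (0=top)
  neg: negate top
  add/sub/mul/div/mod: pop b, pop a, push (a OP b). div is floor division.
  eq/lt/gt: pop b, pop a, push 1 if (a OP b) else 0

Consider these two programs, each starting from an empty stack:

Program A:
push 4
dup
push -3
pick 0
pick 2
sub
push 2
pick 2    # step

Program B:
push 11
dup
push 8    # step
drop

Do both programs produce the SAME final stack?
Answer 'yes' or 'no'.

Program A trace:
  After 'push 4': [4]
  After 'dup': [4, 4]
  After 'push -3': [4, 4, -3]
  After 'pick 0': [4, 4, -3, -3]
  After 'pick 2': [4, 4, -3, -3, 4]
  After 'sub': [4, 4, -3, -7]
  After 'push 2': [4, 4, -3, -7, 2]
  After 'pick 2': [4, 4, -3, -7, 2, -3]
Program A final stack: [4, 4, -3, -7, 2, -3]

Program B trace:
  After 'push 11': [11]
  After 'dup': [11, 11]
  After 'push 8': [11, 11, 8]
  After 'drop': [11, 11]
Program B final stack: [11, 11]
Same: no

Answer: no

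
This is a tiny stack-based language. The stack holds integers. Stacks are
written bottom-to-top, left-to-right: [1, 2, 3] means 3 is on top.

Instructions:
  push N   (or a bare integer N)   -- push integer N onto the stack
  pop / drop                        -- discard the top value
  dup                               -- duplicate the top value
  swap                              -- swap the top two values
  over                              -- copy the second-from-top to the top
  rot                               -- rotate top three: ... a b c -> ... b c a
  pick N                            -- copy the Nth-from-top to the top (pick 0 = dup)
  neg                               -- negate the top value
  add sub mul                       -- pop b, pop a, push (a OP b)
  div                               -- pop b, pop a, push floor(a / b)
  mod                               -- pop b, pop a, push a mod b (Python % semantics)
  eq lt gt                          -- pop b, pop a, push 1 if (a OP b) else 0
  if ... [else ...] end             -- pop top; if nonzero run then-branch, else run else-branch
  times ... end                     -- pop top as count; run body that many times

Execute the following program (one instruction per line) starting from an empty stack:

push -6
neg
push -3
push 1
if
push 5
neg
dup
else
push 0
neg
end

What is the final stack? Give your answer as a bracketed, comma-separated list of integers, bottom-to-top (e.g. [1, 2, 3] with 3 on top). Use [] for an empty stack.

Answer: [6, -3, -5, -5]

Derivation:
After 'push -6': [-6]
After 'neg': [6]
After 'push -3': [6, -3]
After 'push 1': [6, -3, 1]
After 'if': [6, -3]
After 'push 5': [6, -3, 5]
After 'neg': [6, -3, -5]
After 'dup': [6, -3, -5, -5]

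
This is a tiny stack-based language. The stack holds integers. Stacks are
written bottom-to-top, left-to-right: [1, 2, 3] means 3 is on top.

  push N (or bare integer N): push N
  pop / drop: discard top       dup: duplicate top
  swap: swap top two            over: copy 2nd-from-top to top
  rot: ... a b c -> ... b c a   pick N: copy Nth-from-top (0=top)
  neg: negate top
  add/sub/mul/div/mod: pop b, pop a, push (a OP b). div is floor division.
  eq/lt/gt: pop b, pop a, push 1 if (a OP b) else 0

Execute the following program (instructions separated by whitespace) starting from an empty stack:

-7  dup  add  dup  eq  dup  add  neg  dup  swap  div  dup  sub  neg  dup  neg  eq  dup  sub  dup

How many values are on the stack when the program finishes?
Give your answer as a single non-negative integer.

After 'push -7': stack = [-7] (depth 1)
After 'dup': stack = [-7, -7] (depth 2)
After 'add': stack = [-14] (depth 1)
After 'dup': stack = [-14, -14] (depth 2)
After 'eq': stack = [1] (depth 1)
After 'dup': stack = [1, 1] (depth 2)
After 'add': stack = [2] (depth 1)
After 'neg': stack = [-2] (depth 1)
After 'dup': stack = [-2, -2] (depth 2)
After 'swap': stack = [-2, -2] (depth 2)
After 'div': stack = [1] (depth 1)
After 'dup': stack = [1, 1] (depth 2)
After 'sub': stack = [0] (depth 1)
After 'neg': stack = [0] (depth 1)
After 'dup': stack = [0, 0] (depth 2)
After 'neg': stack = [0, 0] (depth 2)
After 'eq': stack = [1] (depth 1)
After 'dup': stack = [1, 1] (depth 2)
After 'sub': stack = [0] (depth 1)
After 'dup': stack = [0, 0] (depth 2)

Answer: 2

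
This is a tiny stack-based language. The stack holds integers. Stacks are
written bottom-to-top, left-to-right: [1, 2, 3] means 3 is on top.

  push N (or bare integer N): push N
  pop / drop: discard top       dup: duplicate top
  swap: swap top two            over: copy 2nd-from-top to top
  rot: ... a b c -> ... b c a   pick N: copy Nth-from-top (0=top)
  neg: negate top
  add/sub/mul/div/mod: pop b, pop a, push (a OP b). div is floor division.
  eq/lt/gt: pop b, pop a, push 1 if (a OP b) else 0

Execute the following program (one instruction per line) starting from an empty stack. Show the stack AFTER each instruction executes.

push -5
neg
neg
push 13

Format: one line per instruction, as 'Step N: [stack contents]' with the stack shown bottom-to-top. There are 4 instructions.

Step 1: [-5]
Step 2: [5]
Step 3: [-5]
Step 4: [-5, 13]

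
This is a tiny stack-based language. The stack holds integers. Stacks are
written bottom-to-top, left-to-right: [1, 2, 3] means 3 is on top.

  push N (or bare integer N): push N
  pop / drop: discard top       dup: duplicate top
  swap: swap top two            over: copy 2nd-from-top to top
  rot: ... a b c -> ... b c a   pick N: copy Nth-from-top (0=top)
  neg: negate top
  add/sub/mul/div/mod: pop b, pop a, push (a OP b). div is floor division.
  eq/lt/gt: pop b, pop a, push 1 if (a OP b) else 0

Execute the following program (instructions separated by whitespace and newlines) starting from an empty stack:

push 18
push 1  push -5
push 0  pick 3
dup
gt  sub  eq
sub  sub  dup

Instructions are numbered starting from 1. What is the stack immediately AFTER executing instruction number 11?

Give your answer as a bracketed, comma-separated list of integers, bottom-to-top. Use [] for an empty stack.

Step 1 ('push 18'): [18]
Step 2 ('push 1'): [18, 1]
Step 3 ('push -5'): [18, 1, -5]
Step 4 ('push 0'): [18, 1, -5, 0]
Step 5 ('pick 3'): [18, 1, -5, 0, 18]
Step 6 ('dup'): [18, 1, -5, 0, 18, 18]
Step 7 ('gt'): [18, 1, -5, 0, 0]
Step 8 ('sub'): [18, 1, -5, 0]
Step 9 ('eq'): [18, 1, 0]
Step 10 ('sub'): [18, 1]
Step 11 ('sub'): [17]

Answer: [17]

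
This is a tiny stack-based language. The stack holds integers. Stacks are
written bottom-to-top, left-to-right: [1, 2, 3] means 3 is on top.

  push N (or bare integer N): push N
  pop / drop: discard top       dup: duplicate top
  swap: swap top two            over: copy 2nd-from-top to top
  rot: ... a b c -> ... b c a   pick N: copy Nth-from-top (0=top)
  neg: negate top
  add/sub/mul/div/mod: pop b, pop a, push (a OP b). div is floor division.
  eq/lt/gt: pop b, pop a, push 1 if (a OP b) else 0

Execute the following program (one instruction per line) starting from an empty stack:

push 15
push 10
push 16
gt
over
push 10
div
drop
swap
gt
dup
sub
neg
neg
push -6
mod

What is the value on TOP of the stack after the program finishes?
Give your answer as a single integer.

After 'push 15': [15]
After 'push 10': [15, 10]
After 'push 16': [15, 10, 16]
After 'gt': [15, 0]
After 'over': [15, 0, 15]
After 'push 10': [15, 0, 15, 10]
After 'div': [15, 0, 1]
After 'drop': [15, 0]
After 'swap': [0, 15]
After 'gt': [0]
After 'dup': [0, 0]
After 'sub': [0]
After 'neg': [0]
After 'neg': [0]
After 'push -6': [0, -6]
After 'mod': [0]

Answer: 0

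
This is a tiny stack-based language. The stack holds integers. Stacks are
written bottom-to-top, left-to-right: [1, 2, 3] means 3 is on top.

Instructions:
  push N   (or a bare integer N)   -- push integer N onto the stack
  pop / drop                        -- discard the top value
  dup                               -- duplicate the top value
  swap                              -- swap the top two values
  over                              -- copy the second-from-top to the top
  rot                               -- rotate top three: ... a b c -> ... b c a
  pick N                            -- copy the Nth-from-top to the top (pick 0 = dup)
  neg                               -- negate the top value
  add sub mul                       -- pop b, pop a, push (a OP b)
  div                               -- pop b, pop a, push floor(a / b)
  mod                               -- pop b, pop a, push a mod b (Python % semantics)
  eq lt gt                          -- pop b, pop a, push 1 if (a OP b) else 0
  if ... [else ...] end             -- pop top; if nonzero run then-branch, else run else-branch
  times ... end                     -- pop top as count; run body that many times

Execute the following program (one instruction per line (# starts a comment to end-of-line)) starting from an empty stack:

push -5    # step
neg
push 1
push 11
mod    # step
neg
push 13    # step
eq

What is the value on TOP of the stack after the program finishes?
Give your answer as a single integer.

Answer: 0

Derivation:
After 'push -5': [-5]
After 'neg': [5]
After 'push 1': [5, 1]
After 'push 11': [5, 1, 11]
After 'mod': [5, 1]
After 'neg': [5, -1]
After 'push 13': [5, -1, 13]
After 'eq': [5, 0]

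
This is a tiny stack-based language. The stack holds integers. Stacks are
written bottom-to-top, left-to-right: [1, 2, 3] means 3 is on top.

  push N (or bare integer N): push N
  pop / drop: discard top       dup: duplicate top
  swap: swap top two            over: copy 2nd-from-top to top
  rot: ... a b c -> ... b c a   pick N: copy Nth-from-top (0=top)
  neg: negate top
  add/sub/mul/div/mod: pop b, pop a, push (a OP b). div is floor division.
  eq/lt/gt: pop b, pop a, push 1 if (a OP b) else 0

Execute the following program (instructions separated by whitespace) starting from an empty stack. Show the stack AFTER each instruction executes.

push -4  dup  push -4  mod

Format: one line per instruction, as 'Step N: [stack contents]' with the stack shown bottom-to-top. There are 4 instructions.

Step 1: [-4]
Step 2: [-4, -4]
Step 3: [-4, -4, -4]
Step 4: [-4, 0]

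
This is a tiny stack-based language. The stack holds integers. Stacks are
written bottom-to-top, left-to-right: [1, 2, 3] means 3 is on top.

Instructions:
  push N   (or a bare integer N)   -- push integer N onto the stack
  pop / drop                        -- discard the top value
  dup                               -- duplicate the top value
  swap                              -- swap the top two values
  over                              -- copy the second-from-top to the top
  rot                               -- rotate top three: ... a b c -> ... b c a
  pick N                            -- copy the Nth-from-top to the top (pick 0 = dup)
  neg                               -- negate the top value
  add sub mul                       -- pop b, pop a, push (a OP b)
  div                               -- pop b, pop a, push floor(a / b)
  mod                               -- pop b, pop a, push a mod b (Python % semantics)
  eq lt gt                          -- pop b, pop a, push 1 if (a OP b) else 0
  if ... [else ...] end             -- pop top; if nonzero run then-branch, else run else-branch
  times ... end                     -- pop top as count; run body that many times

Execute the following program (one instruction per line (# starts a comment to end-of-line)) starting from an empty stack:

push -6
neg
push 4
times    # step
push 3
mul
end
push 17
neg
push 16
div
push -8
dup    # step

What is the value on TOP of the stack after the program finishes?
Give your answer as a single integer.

After 'push -6': [-6]
After 'neg': [6]
After 'push 4': [6, 4]
After 'times': [6]
After 'push 3': [6, 3]
After 'mul': [18]
After 'push 3': [18, 3]
After 'mul': [54]
After 'push 3': [54, 3]
After 'mul': [162]
After 'push 3': [162, 3]
After 'mul': [486]
After 'push 17': [486, 17]
After 'neg': [486, -17]
After 'push 16': [486, -17, 16]
After 'div': [486, -2]
After 'push -8': [486, -2, -8]
After 'dup': [486, -2, -8, -8]

Answer: -8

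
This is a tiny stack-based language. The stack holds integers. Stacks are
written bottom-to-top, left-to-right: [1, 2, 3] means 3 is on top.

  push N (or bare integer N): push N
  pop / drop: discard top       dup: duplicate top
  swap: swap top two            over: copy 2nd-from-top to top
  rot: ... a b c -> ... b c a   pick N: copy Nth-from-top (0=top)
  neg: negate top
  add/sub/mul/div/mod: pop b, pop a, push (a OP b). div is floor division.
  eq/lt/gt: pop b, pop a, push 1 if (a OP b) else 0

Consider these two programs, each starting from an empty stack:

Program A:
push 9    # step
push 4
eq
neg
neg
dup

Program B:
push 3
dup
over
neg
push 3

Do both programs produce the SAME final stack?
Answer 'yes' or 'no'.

Answer: no

Derivation:
Program A trace:
  After 'push 9': [9]
  After 'push 4': [9, 4]
  After 'eq': [0]
  After 'neg': [0]
  After 'neg': [0]
  After 'dup': [0, 0]
Program A final stack: [0, 0]

Program B trace:
  After 'push 3': [3]
  After 'dup': [3, 3]
  After 'over': [3, 3, 3]
  After 'neg': [3, 3, -3]
  After 'push 3': [3, 3, -3, 3]
Program B final stack: [3, 3, -3, 3]
Same: no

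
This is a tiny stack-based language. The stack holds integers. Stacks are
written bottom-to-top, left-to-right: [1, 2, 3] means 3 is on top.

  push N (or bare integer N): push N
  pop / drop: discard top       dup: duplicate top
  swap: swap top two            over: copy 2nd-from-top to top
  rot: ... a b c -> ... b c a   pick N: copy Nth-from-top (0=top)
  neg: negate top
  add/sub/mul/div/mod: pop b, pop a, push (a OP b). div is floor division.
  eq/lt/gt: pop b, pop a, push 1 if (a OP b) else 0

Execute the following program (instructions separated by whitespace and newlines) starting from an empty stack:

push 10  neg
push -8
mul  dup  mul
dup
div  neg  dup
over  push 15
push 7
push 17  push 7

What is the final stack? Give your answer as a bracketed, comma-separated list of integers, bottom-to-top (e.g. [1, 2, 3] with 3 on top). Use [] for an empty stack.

After 'push 10': [10]
After 'neg': [-10]
After 'push -8': [-10, -8]
After 'mul': [80]
After 'dup': [80, 80]
After 'mul': [6400]
After 'dup': [6400, 6400]
After 'div': [1]
After 'neg': [-1]
After 'dup': [-1, -1]
After 'over': [-1, -1, -1]
After 'push 15': [-1, -1, -1, 15]
After 'push 7': [-1, -1, -1, 15, 7]
After 'push 17': [-1, -1, -1, 15, 7, 17]
After 'push 7': [-1, -1, -1, 15, 7, 17, 7]

Answer: [-1, -1, -1, 15, 7, 17, 7]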